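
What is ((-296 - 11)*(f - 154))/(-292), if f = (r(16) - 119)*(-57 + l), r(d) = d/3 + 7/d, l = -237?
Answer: 81380481/2336 ≈ 34838.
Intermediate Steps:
r(d) = 7/d + d/3 (r(d) = d*(⅓) + 7/d = d/3 + 7/d = 7/d + d/3)
f = 266315/8 (f = ((7/16 + (⅓)*16) - 119)*(-57 - 237) = ((7*(1/16) + 16/3) - 119)*(-294) = ((7/16 + 16/3) - 119)*(-294) = (277/48 - 119)*(-294) = -5435/48*(-294) = 266315/8 ≈ 33289.)
((-296 - 11)*(f - 154))/(-292) = ((-296 - 11)*(266315/8 - 154))/(-292) = -307*265083/8*(-1/292) = -81380481/8*(-1/292) = 81380481/2336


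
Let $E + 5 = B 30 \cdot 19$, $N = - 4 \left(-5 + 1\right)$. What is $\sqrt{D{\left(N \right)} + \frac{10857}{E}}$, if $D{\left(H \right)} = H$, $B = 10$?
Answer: $\frac{\sqrt{580759015}}{5695} \approx 4.2316$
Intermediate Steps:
$N = 16$ ($N = \left(-4\right) \left(-4\right) = 16$)
$E = 5695$ ($E = -5 + 10 \cdot 30 \cdot 19 = -5 + 300 \cdot 19 = -5 + 5700 = 5695$)
$\sqrt{D{\left(N \right)} + \frac{10857}{E}} = \sqrt{16 + \frac{10857}{5695}} = \sqrt{\frac{101977}{5695}} = \frac{\sqrt{580759015}}{5695}$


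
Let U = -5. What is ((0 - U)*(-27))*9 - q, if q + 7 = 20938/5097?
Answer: -6178114/5097 ≈ -1212.1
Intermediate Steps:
q = -14741/5097 (q = -7 + 20938/5097 = -14741/5097 ≈ -2.8921)
((0 - U)*(-27))*9 - q = ((0 - 1*(-5))*(-27))*9 - 1*(-14741/5097) = ((0 + 5)*(-27))*9 + 14741/5097 = (5*(-27))*9 + 14741/5097 = -135*9 + 14741/5097 = -1215 + 14741/5097 = -6178114/5097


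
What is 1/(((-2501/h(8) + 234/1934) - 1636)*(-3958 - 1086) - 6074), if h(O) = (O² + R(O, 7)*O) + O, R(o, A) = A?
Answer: 30944/258192241191 ≈ 1.1985e-7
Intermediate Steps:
h(O) = O² + 8*O (h(O) = (O² + 7*O) + O = O² + 8*O)
1/(((-2501/h(8) + 234/1934) - 1636)*(-3958 - 1086) - 6074) = 1/(((-2501*1/(8*(8 + 8)) + 234/1934) - 1636)*(-3958 - 1086) - 6074) = 1/(((-2501/(8*16) + 234*(1/1934)) - 1636)*(-5044) - 6074) = 1/(((-2501/128 + 117/967) - 1636)*(-5044) - 6074) = 1/((-2403491/123776 - 1636)*(-5044) - 6074) = 1/(-204901027/123776*(-5044) - 6074) = 1/(258380195047/30944 - 6074) = 1/(258192241191/30944) = 30944/258192241191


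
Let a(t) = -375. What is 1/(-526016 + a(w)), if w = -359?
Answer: -1/526391 ≈ -1.8997e-6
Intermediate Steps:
1/(-526016 + a(w)) = 1/(-526016 - 375) = 1/(-526391) = -1/526391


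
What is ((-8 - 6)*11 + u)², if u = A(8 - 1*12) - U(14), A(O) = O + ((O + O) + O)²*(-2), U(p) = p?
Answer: 211600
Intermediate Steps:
A(O) = O - 18*O² (A(O) = O + (2*O + O)²*(-2) = O + (3*O)²*(-2) = O + (9*O²)*(-2) = O - 18*O²)
u = -306 (u = (8 - 1*12)*(1 - 18*(8 - 1*12)) - 1*14 = (8 - 12)*(1 - 18*(8 - 12)) - 14 = -4*(1 - 18*(-4)) - 14 = -4*(1 + 72) - 14 = -4*73 - 14 = -292 - 14 = -306)
((-8 - 6)*11 + u)² = ((-8 - 6)*11 - 306)² = (-14*11 - 306)² = (-154 - 306)² = (-460)² = 211600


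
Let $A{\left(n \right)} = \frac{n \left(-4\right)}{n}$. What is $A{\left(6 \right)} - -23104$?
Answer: $23100$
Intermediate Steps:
$A{\left(n \right)} = -4$ ($A{\left(n \right)} = \frac{\left(-4\right) n}{n} = -4$)
$A{\left(6 \right)} - -23104 = -4 - -23104 = -4 + 23104 = 23100$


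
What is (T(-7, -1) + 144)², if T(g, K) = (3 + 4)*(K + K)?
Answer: 16900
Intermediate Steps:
T(g, K) = 14*K (T(g, K) = 7*(2*K) = 14*K)
(T(-7, -1) + 144)² = (14*(-1) + 144)² = (-14 + 144)² = 130² = 16900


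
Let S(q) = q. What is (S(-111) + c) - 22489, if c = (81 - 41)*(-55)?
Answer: -24800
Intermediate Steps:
c = -2200 (c = 40*(-55) = -2200)
(S(-111) + c) - 22489 = (-111 - 2200) - 22489 = -2311 - 22489 = -24800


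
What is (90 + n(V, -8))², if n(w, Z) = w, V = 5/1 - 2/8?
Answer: 143641/16 ≈ 8977.6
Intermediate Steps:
V = 19/4 (V = 5*1 - 2*⅛ = 5 - ¼ = 19/4 ≈ 4.7500)
(90 + n(V, -8))² = (90 + 19/4)² = (379/4)² = 143641/16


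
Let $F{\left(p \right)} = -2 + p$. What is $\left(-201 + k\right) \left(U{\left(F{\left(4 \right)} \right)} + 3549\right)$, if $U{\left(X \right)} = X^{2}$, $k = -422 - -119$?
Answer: $-1790712$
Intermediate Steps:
$k = -303$ ($k = -422 + 119 = -303$)
$\left(-201 + k\right) \left(U{\left(F{\left(4 \right)} \right)} + 3549\right) = \left(-201 - 303\right) \left(\left(-2 + 4\right)^{2} + 3549\right) = - 504 \left(2^{2} + 3549\right) = - 504 \left(4 + 3549\right) = \left(-504\right) 3553 = -1790712$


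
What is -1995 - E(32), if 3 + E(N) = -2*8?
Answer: -1976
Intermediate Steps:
E(N) = -19 (E(N) = -3 - 2*8 = -3 - 16 = -19)
-1995 - E(32) = -1995 - 1*(-19) = -1995 + 19 = -1976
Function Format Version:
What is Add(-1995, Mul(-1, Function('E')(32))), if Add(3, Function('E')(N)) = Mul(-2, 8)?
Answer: -1976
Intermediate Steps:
Function('E')(N) = -19 (Function('E')(N) = Add(-3, Mul(-2, 8)) = Add(-3, -16) = -19)
Add(-1995, Mul(-1, Function('E')(32))) = Add(-1995, Mul(-1, -19)) = Add(-1995, 19) = -1976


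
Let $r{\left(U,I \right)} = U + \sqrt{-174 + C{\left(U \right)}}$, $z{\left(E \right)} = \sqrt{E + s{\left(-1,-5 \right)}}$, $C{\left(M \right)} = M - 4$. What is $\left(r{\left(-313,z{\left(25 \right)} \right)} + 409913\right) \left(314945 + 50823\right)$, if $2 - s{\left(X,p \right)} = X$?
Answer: $149818572800 + 365768 i \sqrt{491} \approx 1.4982 \cdot 10^{11} + 8.1049 \cdot 10^{6} i$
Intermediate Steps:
$s{\left(X,p \right)} = 2 - X$
$C{\left(M \right)} = -4 + M$ ($C{\left(M \right)} = M - 4 = -4 + M$)
$z{\left(E \right)} = \sqrt{3 + E}$ ($z{\left(E \right)} = \sqrt{E + \left(2 - -1\right)} = \sqrt{E + \left(2 + 1\right)} = \sqrt{E + 3} = \sqrt{3 + E}$)
$r{\left(U,I \right)} = U + \sqrt{-178 + U}$ ($r{\left(U,I \right)} = U + \sqrt{-174 + \left(-4 + U\right)} = U + \sqrt{-178 + U}$)
$\left(r{\left(-313,z{\left(25 \right)} \right)} + 409913\right) \left(314945 + 50823\right) = \left(\left(-313 + \sqrt{-178 - 313}\right) + 409913\right) \left(314945 + 50823\right) = \left(\left(-313 + \sqrt{-491}\right) + 409913\right) 365768 = \left(\left(-313 + i \sqrt{491}\right) + 409913\right) 365768 = \left(409600 + i \sqrt{491}\right) 365768 = 149818572800 + 365768 i \sqrt{491}$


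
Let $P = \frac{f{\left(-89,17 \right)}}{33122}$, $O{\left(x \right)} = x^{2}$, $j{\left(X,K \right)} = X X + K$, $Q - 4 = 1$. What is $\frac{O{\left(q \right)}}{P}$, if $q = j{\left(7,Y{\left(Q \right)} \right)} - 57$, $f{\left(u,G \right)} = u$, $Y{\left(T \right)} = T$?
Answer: $- \frac{298098}{89} \approx -3349.4$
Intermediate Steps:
$Q = 5$ ($Q = 4 + 1 = 5$)
$j{\left(X,K \right)} = K + X^{2}$ ($j{\left(X,K \right)} = X^{2} + K = K + X^{2}$)
$q = -3$ ($q = \left(5 + 7^{2}\right) - 57 = \left(5 + 49\right) - 57 = 54 - 57 = -3$)
$P = - \frac{89}{33122} \approx -0.002687$
$\frac{O{\left(q \right)}}{P} = \frac{\left(-3\right)^{2}}{- \frac{89}{33122}} = 9 \left(- \frac{33122}{89}\right) = - \frac{298098}{89}$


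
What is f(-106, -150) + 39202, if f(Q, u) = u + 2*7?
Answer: 39066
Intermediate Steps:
f(Q, u) = 14 + u (f(Q, u) = u + 14 = 14 + u)
f(-106, -150) + 39202 = (14 - 150) + 39202 = -136 + 39202 = 39066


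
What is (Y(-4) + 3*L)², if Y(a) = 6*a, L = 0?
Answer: 576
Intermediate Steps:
(Y(-4) + 3*L)² = (6*(-4) + 3*0)² = (-24 + 0)² = (-24)² = 576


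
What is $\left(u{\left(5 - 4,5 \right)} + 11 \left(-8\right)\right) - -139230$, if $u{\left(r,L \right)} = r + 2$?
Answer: $139145$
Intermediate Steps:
$u{\left(r,L \right)} = 2 + r$
$\left(u{\left(5 - 4,5 \right)} + 11 \left(-8\right)\right) - -139230 = \left(\left(2 + \left(5 - 4\right)\right) + 11 \left(-8\right)\right) - -139230 = \left(\left(2 + \left(5 - 4\right)\right) - 88\right) + 139230 = \left(\left(2 + 1\right) - 88\right) + 139230 = \left(3 - 88\right) + 139230 = -85 + 139230 = 139145$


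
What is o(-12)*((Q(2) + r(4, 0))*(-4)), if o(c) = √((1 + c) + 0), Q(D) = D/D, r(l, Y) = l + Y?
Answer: -20*I*√11 ≈ -66.333*I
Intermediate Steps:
r(l, Y) = Y + l
Q(D) = 1
o(c) = √(1 + c)
o(-12)*((Q(2) + r(4, 0))*(-4)) = √(1 - 12)*((1 + (0 + 4))*(-4)) = √(-11)*((1 + 4)*(-4)) = (I*√11)*(5*(-4)) = (I*√11)*(-20) = -20*I*√11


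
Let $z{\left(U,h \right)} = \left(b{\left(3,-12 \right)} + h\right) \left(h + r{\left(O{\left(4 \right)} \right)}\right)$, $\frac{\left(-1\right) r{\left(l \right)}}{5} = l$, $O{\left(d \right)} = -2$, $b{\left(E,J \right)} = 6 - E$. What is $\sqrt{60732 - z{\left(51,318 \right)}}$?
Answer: $2 i \sqrt{11139} \approx 211.08 i$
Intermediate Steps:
$r{\left(l \right)} = - 5 l$
$z{\left(U,h \right)} = \left(3 + h\right) \left(10 + h\right)$ ($z{\left(U,h \right)} = \left(\left(6 - 3\right) + h\right) \left(h - -10\right) = \left(\left(6 - 3\right) + h\right) \left(h + 10\right) = \left(3 + h\right) \left(10 + h\right)$)
$\sqrt{60732 - z{\left(51,318 \right)}} = \sqrt{60732 - \left(30 + 318^{2} + 13 \cdot 318\right)} = \sqrt{60732 - \left(30 + 101124 + 4134\right)} = \sqrt{60732 - 105288} = \sqrt{-44556} = 2 i \sqrt{11139}$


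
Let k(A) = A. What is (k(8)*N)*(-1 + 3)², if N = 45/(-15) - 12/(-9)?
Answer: -160/3 ≈ -53.333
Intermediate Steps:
N = -5/3 (N = 45*(-1/15) - 12*(-⅑) = -3 + 4/3 = -5/3 ≈ -1.6667)
(k(8)*N)*(-1 + 3)² = (8*(-5/3))*(-1 + 3)² = -40/3*2² = -40/3*4 = -160/3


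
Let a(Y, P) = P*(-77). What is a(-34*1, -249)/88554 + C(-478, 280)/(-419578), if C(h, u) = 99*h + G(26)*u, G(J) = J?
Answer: 1931741377/6192551702 ≈ 0.31195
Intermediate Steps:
a(Y, P) = -77*P
C(h, u) = 26*u + 99*h (C(h, u) = 99*h + 26*u = 26*u + 99*h)
a(-34*1, -249)/88554 + C(-478, 280)/(-419578) = -77*(-249)/88554 + (26*280 + 99*(-478))/(-419578) = 19173*(1/88554) + (7280 - 47322)*(-1/419578) = 6391/29518 - 40042*(-1/419578) = 6391/29518 + 20021/209789 = 1931741377/6192551702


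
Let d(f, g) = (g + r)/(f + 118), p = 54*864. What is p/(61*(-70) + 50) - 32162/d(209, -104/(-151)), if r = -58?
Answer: 837652801407/4564985 ≈ 1.8350e+5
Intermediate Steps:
p = 46656
d(f, g) = (-58 + g)/(118 + f) (d(f, g) = (g - 58)/(f + 118) = (-58 + g)/(118 + f))
p/(61*(-70) + 50) - 32162/d(209, -104/(-151)) = 46656/(61*(-70) + 50) - 32162*(118 + 209)/(-58 - 104/(-151)) = 46656/(-4270 + 50) - 32162*327/(-58 - 104*(-1/151)) = 46656/(-4220) - 32162*327/(-58 + 104/151) = 46656*(-1/4220) - 32162/((1/327)*(-8654/151)) = -11664/1055 - 32162/(-8654/49377) = -11664/1055 - 32162*(-49377/8654) = -11664/1055 + 794031537/4327 = 837652801407/4564985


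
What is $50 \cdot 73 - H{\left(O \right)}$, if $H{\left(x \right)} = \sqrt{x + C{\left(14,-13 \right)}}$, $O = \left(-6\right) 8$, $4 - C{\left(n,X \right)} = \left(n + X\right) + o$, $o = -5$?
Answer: $3650 - 2 i \sqrt{10} \approx 3650.0 - 6.3246 i$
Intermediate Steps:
$C{\left(n,X \right)} = 9 - X - n$ ($C{\left(n,X \right)} = 4 - \left(\left(n + X\right) - 5\right) = 4 - \left(\left(X + n\right) - 5\right) = 4 - \left(-5 + X + n\right) = 9 - X - n$)
$O = -48$
$H{\left(x \right)} = \sqrt{8 + x}$ ($H{\left(x \right)} = \sqrt{x - -8} = \sqrt{x + \left(9 + 13 - 14\right)} = \sqrt{x + 8} = \sqrt{8 + x}$)
$50 \cdot 73 - H{\left(O \right)} = 50 \cdot 73 - \sqrt{8 - 48} = 3650 - \sqrt{-40} = 3650 - 2 i \sqrt{10}$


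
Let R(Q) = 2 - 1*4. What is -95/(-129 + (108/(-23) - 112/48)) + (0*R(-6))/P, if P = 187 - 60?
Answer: 345/494 ≈ 0.69838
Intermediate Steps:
R(Q) = -2 (R(Q) = 2 - 4 = -2)
P = 127
-95/(-129 + (108/(-23) - 112/48)) + (0*R(-6))/P = -95/(-129 + (108/(-23) - 112/48)) + (0*(-2))/127 = -95/(-129 + (108*(-1/23) - 112*1/48)) + 0*(1/127) = -95/(-129 + (-108/23 - 7/3)) + 0 = -95/(-129 - 485/69) + 0 = -95/(-9386/69) + 0 = -95*(-69/9386) + 0 = 345/494 + 0 = 345/494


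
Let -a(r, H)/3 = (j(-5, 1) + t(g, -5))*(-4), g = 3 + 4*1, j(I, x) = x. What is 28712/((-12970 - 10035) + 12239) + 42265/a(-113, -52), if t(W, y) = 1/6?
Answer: 32473073/10766 ≈ 3016.3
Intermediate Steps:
g = 7 (g = 3 + 4 = 7)
t(W, y) = ⅙
a(r, H) = 14 (a(r, H) = -3*(1 + ⅙)*(-4) = -7*(-4)/2 = -3*(-14/3) = 14)
28712/((-12970 - 10035) + 12239) + 42265/a(-113, -52) = 28712/((-12970 - 10035) + 12239) + 42265/14 = 28712/(-23005 + 12239) + 42265*(1/14) = 28712/(-10766) + 42265/14 = 28712*(-1/10766) + 42265/14 = -14356/5383 + 42265/14 = 32473073/10766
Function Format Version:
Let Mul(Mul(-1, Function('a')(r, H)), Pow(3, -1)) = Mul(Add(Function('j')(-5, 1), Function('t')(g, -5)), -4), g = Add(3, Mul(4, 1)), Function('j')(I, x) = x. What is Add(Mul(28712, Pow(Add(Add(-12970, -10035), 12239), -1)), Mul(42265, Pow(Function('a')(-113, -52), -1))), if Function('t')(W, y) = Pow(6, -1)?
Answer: Rational(32473073, 10766) ≈ 3016.3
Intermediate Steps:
g = 7 (g = Add(3, 4) = 7)
Function('t')(W, y) = Rational(1, 6)
Function('a')(r, H) = 14 (Function('a')(r, H) = Mul(-3, Mul(Add(1, Rational(1, 6)), -4)) = Mul(-3, Mul(Rational(7, 6), -4)) = Mul(-3, Rational(-14, 3)) = 14)
Add(Mul(28712, Pow(Add(Add(-12970, -10035), 12239), -1)), Mul(42265, Pow(Function('a')(-113, -52), -1))) = Add(Mul(28712, Pow(Add(Add(-12970, -10035), 12239), -1)), Mul(42265, Pow(14, -1))) = Add(Mul(28712, Pow(Add(-23005, 12239), -1)), Mul(42265, Rational(1, 14))) = Add(Mul(28712, Pow(-10766, -1)), Rational(42265, 14)) = Add(Mul(28712, Rational(-1, 10766)), Rational(42265, 14)) = Add(Rational(-14356, 5383), Rational(42265, 14)) = Rational(32473073, 10766)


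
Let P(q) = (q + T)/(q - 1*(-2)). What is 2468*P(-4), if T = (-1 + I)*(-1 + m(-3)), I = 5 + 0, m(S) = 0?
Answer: 9872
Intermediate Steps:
I = 5
T = -4 (T = (-1 + 5)*(-1 + 0) = 4*(-1) = -4)
P(q) = (-4 + q)/(2 + q) (P(q) = (q - 4)/(q - 1*(-2)) = (-4 + q)/(q + 2) = (-4 + q)/(2 + q))
2468*P(-4) = 2468*((-4 - 4)/(2 - 4)) = 2468*(-8/(-2)) = 2468*(-½*(-8)) = 2468*4 = 9872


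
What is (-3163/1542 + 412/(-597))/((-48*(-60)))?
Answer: -168241/176750208 ≈ -0.00095186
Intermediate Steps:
(-3163/1542 + 412/(-597))/((-48*(-60))) = (-3163*1/1542 + 412*(-1/597))/2880 = (-3163/1542 - 412/597)*(1/2880) = -841205/306858*1/2880 = -168241/176750208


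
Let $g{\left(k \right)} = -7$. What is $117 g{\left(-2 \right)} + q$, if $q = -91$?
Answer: $-910$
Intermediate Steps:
$117 g{\left(-2 \right)} + q = 117 \left(-7\right) - 91 = -819 - 91 = -910$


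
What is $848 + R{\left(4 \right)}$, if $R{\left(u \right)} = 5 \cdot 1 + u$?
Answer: $857$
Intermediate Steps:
$R{\left(u \right)} = 5 + u$
$848 + R{\left(4 \right)} = 848 + \left(5 + 4\right) = 848 + 9 = 857$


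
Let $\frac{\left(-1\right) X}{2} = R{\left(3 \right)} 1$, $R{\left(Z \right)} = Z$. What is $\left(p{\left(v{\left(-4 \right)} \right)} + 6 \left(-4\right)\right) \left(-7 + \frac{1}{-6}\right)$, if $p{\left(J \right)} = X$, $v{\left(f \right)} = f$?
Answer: $215$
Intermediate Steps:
$X = -6$ ($X = - 2 \cdot 3 \cdot 1 = \left(-2\right) 3 = -6$)
$p{\left(J \right)} = -6$
$\left(p{\left(v{\left(-4 \right)} \right)} + 6 \left(-4\right)\right) \left(-7 + \frac{1}{-6}\right) = \left(-6 + 6 \left(-4\right)\right) \left(-7 + \frac{1}{-6}\right) = \left(-6 - 24\right) \left(-7 - \frac{1}{6}\right) = \left(-30\right) \left(- \frac{43}{6}\right) = 215$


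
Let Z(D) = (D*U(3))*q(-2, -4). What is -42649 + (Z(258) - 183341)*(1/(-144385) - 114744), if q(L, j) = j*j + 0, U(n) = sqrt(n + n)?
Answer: 3037461472369516/144385 - 68389865756448*sqrt(6)/144385 ≈ 1.9877e+10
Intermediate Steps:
U(n) = sqrt(2)*sqrt(n) (U(n) = sqrt(2*n) = sqrt(2)*sqrt(n))
q(L, j) = j**2 (q(L, j) = j**2 + 0 = j**2)
Z(D) = 16*D*sqrt(6) (Z(D) = (D*(sqrt(2)*sqrt(3)))*(-4)**2 = (D*sqrt(6))*16 = 16*D*sqrt(6))
-42649 + (Z(258) - 183341)*(1/(-144385) - 114744) = -42649 + (16*258*sqrt(6) - 183341)*(1/(-144385) - 114744) = -42649 + (4128*sqrt(6) - 183341)*(-1/144385 - 114744) = -42649 + (-183341 + 4128*sqrt(6))*(-16567312441/144385) = -42649 + (3037467630245381/144385 - 68389865756448*sqrt(6)/144385) = 3037461472369516/144385 - 68389865756448*sqrt(6)/144385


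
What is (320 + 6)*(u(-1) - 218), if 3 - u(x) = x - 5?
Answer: -68134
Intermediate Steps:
u(x) = 8 - x (u(x) = 3 - (x - 5) = 3 - (-5 + x) = 3 + (5 - x) = 8 - x)
(320 + 6)*(u(-1) - 218) = (320 + 6)*((8 - 1*(-1)) - 218) = 326*((8 + 1) - 218) = 326*(9 - 218) = 326*(-209) = -68134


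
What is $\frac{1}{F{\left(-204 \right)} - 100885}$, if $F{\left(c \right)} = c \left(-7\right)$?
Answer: $- \frac{1}{99457} \approx -1.0055 \cdot 10^{-5}$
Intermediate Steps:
$F{\left(c \right)} = - 7 c$
$\frac{1}{F{\left(-204 \right)} - 100885} = \frac{1}{\left(-7\right) \left(-204\right) - 100885} = \frac{1}{1428 - 100885} = \frac{1}{-99457} = - \frac{1}{99457}$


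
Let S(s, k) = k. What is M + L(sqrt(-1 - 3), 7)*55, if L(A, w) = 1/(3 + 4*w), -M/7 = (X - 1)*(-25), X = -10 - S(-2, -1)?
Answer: -54195/31 ≈ -1748.2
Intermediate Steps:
X = -9 (X = -10 - 1*(-1) = -10 + 1 = -9)
M = -1750 (M = -7*(-9 - 1)*(-25) = -(-70)*(-25) = -7*250 = -1750)
M + L(sqrt(-1 - 3), 7)*55 = -1750 + 55/(3 + 4*7) = -1750 + 55/(3 + 28) = -1750 + 55/31 = -54195/31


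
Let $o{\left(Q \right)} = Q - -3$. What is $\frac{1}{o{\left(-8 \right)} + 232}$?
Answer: $\frac{1}{227} \approx 0.0044053$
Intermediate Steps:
$o{\left(Q \right)} = 3 + Q$ ($o{\left(Q \right)} = Q + 3 = 3 + Q$)
$\frac{1}{o{\left(-8 \right)} + 232} = \frac{1}{\left(3 - 8\right) + 232} = \frac{1}{-5 + 232} = \frac{1}{227}$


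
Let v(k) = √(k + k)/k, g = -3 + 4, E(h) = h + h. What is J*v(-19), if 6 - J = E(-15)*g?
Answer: -36*I*√38/19 ≈ -11.68*I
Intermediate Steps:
E(h) = 2*h
g = 1
v(k) = √2/√k (v(k) = √(2*k)/k = (√2*√k)/k = √2/√k)
J = 36 (J = 6 - 2*(-15) = 6 - (-30) = 6 - 1*(-30) = 6 + 30 = 36)
J*v(-19) = 36*(√2/√(-19)) = 36*(√2*(-I*√19/19)) = 36*(-I*√38/19) = -36*I*√38/19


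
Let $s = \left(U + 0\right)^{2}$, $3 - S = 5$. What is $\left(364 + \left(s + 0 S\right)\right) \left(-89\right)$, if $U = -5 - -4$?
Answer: $-32485$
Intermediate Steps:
$S = -2$ ($S = 3 - 5 = -2$)
$U = -1$ ($U = -5 + 4 = -1$)
$s = 1$ ($s = \left(-1 + 0\right)^{2} = \left(-1\right)^{2} = 1$)
$\left(364 + \left(s + 0 S\right)\right) \left(-89\right) = \left(364 + \left(1 + 0 \left(-2\right)\right)\right) \left(-89\right) = \left(364 + \left(1 + 0\right)\right) \left(-89\right) = \left(364 + 1\right) \left(-89\right) = 365 \left(-89\right) = -32485$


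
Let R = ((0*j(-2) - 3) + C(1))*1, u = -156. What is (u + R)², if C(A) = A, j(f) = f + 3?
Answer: 24964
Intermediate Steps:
j(f) = 3 + f
R = -2 (R = ((0*(3 - 2) - 3) + 1)*1 = ((0*1 - 3) + 1)*1 = ((0 - 3) + 1)*1 = (-3 + 1)*1 = -2*1 = -2)
(u + R)² = (-156 - 2)² = (-158)² = 24964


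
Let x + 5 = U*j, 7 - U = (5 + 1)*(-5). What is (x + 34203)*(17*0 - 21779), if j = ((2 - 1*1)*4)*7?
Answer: -767361286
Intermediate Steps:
j = 28 (j = ((2 - 1)*4)*7 = (1*4)*7 = 4*7 = 28)
U = 37 (U = 7 - (5 + 1)*(-5) = 7 - 6*(-5) = 7 - 1*(-30) = 7 + 30 = 37)
x = 1031 (x = -5 + 37*28 = -5 + 1036 = 1031)
(x + 34203)*(17*0 - 21779) = (1031 + 34203)*(17*0 - 21779) = 35234*(0 - 21779) = 35234*(-21779) = -767361286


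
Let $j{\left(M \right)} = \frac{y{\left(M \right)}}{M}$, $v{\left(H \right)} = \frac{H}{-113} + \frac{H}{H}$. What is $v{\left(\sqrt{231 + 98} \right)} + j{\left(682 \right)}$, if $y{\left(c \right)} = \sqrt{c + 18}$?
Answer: $1 - \frac{\sqrt{329}}{113} + \frac{5 \sqrt{7}}{341} \approx 0.87828$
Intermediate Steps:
$y{\left(c \right)} = \sqrt{18 + c}$
$v{\left(H \right)} = 1 - \frac{H}{113}$ ($v{\left(H \right)} = H \left(- \frac{1}{113}\right) + 1 = - \frac{H}{113} + 1 = 1 - \frac{H}{113}$)
$j{\left(M \right)} = \frac{\sqrt{18 + M}}{M}$
$v{\left(\sqrt{231 + 98} \right)} + j{\left(682 \right)} = \left(1 - \frac{\sqrt{231 + 98}}{113}\right) + \frac{\sqrt{18 + 682}}{682} = \left(1 - \frac{\sqrt{329}}{113}\right) + \frac{\sqrt{700}}{682} = \left(1 - \frac{\sqrt{329}}{113}\right) + \frac{10 \sqrt{7}}{682} = \left(1 - \frac{\sqrt{329}}{113}\right) + \frac{5 \sqrt{7}}{341} = 1 - \frac{\sqrt{329}}{113} + \frac{5 \sqrt{7}}{341}$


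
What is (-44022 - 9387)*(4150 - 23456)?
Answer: 1031114154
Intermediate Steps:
(-44022 - 9387)*(4150 - 23456) = -53409*(-19306) = 1031114154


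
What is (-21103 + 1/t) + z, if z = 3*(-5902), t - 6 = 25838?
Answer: -1002979795/25844 ≈ -38809.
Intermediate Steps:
t = 25844 (t = 6 + 25838 = 25844)
z = -17706
(-21103 + 1/t) + z = (-21103 + 1/25844) - 17706 = -545385931/25844 - 17706 = -1002979795/25844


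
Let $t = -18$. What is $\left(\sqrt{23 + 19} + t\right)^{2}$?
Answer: $\left(18 - \sqrt{42}\right)^{2} \approx 132.69$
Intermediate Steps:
$\left(\sqrt{23 + 19} + t\right)^{2} = \left(\sqrt{23 + 19} - 18\right)^{2} = \left(\sqrt{42} - 18\right)^{2} = \left(-18 + \sqrt{42}\right)^{2}$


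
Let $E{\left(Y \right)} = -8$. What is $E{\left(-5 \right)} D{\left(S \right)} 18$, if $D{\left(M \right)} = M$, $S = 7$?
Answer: $-1008$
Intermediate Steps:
$E{\left(-5 \right)} D{\left(S \right)} 18 = \left(-8\right) 7 \cdot 18 = \left(-56\right) 18 = -1008$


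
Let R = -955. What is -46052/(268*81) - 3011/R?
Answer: 5345782/5182785 ≈ 1.0315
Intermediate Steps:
-46052/(268*81) - 3011/R = -46052/(268*81) - 3011/(-955) = -46052/21708 - 3011*(-1/955) = -46052*1/21708 + 3011/955 = -11513/5427 + 3011/955 = 5345782/5182785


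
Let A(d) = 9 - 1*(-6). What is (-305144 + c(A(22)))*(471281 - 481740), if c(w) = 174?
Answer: 3189681230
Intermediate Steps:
A(d) = 15 (A(d) = 9 + 6 = 15)
(-305144 + c(A(22)))*(471281 - 481740) = (-305144 + 174)*(471281 - 481740) = -304970*(-10459) = 3189681230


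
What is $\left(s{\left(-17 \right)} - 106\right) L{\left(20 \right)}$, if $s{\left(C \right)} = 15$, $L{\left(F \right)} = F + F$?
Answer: $-3640$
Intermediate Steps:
$L{\left(F \right)} = 2 F$
$\left(s{\left(-17 \right)} - 106\right) L{\left(20 \right)} = \left(15 - 106\right) 2 \cdot 20 = \left(-91\right) 40 = -3640$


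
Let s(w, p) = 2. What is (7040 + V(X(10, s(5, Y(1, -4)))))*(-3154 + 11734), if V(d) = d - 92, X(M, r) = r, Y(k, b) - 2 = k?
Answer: 59631000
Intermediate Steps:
Y(k, b) = 2 + k
V(d) = -92 + d
(7040 + V(X(10, s(5, Y(1, -4)))))*(-3154 + 11734) = (7040 + (-92 + 2))*(-3154 + 11734) = (7040 - 90)*8580 = 6950*8580 = 59631000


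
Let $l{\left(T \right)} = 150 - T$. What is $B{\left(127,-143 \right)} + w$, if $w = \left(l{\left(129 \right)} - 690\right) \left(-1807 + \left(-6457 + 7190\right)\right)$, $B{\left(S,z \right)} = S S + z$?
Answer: $734492$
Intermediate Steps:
$B{\left(S,z \right)} = z + S^{2}$ ($B{\left(S,z \right)} = S^{2} + z = z + S^{2}$)
$w = 718506$ ($w = \left(\left(150 - 129\right) - 690\right) \left(-1807 + \left(-6457 + 7190\right)\right) = \left(\left(150 - 129\right) - 690\right) \left(-1807 + 733\right) = \left(21 - 690\right) \left(-1074\right) = \left(-669\right) \left(-1074\right) = 718506$)
$B{\left(127,-143 \right)} + w = \left(-143 + 127^{2}\right) + 718506 = \left(-143 + 16129\right) + 718506 = 15986 + 718506 = 734492$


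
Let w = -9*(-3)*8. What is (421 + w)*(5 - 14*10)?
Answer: -85995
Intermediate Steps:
w = 216 (w = 27*8 = 216)
(421 + w)*(5 - 14*10) = (421 + 216)*(5 - 14*10) = 637*(5 - 140) = 637*(-135) = -85995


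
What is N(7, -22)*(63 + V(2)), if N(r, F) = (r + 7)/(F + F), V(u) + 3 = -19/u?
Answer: -707/44 ≈ -16.068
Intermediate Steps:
V(u) = -3 - 19/u
N(r, F) = (7 + r)/(2*F) (N(r, F) = (7 + r)/((2*F)) = (7 + r)*(1/(2*F)) = (7 + r)/(2*F))
N(7, -22)*(63 + V(2)) = ((1/2)*(7 + 7)/(-22))*(63 + (-3 - 19/2)) = ((1/2)*(-1/22)*14)*(63 + (-3 - 19*1/2)) = -7*(63 + (-3 - 19/2))/22 = -7*(63 - 25/2)/22 = -7/22*101/2 = -707/44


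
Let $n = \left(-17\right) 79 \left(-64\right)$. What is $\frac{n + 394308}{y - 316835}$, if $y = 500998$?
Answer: $\frac{480260}{184163} \approx 2.6078$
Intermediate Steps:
$n = 85952$ ($n = \left(-1343\right) \left(-64\right) = 85952$)
$\frac{n + 394308}{y - 316835} = \frac{85952 + 394308}{500998 - 316835} = \frac{480260}{184163}$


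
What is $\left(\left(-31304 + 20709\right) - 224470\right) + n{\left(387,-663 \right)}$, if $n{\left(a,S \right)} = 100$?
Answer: $-234965$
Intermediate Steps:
$\left(\left(-31304 + 20709\right) - 224470\right) + n{\left(387,-663 \right)} = \left(\left(-31304 + 20709\right) - 224470\right) + 100 = \left(-10595 - 224470\right) + 100 = -235065 + 100 = -234965$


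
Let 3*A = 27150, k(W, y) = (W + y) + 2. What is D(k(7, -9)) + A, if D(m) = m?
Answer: 9050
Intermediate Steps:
k(W, y) = 2 + W + y
A = 9050 (A = (⅓)*27150 = 9050)
D(k(7, -9)) + A = (2 + 7 - 9) + 9050 = 0 + 9050 = 9050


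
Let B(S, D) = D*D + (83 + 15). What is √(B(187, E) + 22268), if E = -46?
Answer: √24482 ≈ 156.47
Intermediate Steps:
B(S, D) = 98 + D² (B(S, D) = D² + 98 = 98 + D²)
√(B(187, E) + 22268) = √((98 + (-46)²) + 22268) = √((98 + 2116) + 22268) = √(2214 + 22268) = √24482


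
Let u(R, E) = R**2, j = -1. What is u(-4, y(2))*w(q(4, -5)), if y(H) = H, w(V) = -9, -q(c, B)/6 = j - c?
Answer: -144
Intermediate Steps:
q(c, B) = 6 + 6*c (q(c, B) = -6*(-1 - c) = 6 + 6*c)
u(-4, y(2))*w(q(4, -5)) = (-4)**2*(-9) = 16*(-9) = -144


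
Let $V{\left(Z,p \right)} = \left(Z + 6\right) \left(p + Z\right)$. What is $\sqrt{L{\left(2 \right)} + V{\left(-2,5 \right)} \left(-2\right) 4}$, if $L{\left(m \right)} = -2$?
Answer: $7 i \sqrt{2} \approx 9.8995 i$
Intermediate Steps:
$V{\left(Z,p \right)} = \left(6 + Z\right) \left(Z + p\right)$
$\sqrt{L{\left(2 \right)} + V{\left(-2,5 \right)} \left(-2\right) 4} = \sqrt{-2 + \left(\left(-2\right)^{2} + 6 \left(-2\right) + 6 \cdot 5 - 10\right) \left(-2\right) 4} = \sqrt{-2 + \left(4 - 12 + 30 - 10\right) \left(-2\right) 4} = \sqrt{-2 + 12 \left(-2\right) 4} = \sqrt{-2 - 96} = \sqrt{-98} = 7 i \sqrt{2}$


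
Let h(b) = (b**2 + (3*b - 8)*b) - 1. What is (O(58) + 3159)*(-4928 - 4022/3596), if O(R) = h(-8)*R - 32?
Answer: -191688202095/1798 ≈ -1.0661e+8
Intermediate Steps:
h(b) = -1 + b**2 + b*(-8 + 3*b) (h(b) = (b**2 + (-8 + 3*b)*b) - 1 = (b**2 + b*(-8 + 3*b)) - 1 = -1 + b**2 + b*(-8 + 3*b))
O(R) = -32 + 319*R (O(R) = (-1 - 8*(-8) + 4*(-8)**2)*R - 32 = (-1 + 64 + 4*64)*R - 32 = (-1 + 64 + 256)*R - 32 = 319*R - 32 = -32 + 319*R)
(O(58) + 3159)*(-4928 - 4022/3596) = ((-32 + 319*58) + 3159)*(-4928 - 4022/3596) = ((-32 + 18502) + 3159)*(-4928 - 4022*1/3596) = (18470 + 3159)*(-4928 - 2011/1798) = 21629*(-8862555/1798) = -191688202095/1798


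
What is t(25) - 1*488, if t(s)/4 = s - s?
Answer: -488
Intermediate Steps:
t(s) = 0 (t(s) = 4*(s - s) = 4*0 = 0)
t(25) - 1*488 = 0 - 1*488 = 0 - 488 = -488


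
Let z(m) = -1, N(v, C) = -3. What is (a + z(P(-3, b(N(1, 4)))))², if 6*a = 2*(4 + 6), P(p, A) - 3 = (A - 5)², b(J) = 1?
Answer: 49/9 ≈ 5.4444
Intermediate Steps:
P(p, A) = 3 + (-5 + A)² (P(p, A) = 3 + (A - 5)² = 3 + (-5 + A)²)
a = 10/3 (a = (2*(4 + 6))/6 = (2*10)/6 = (⅙)*20 = 10/3 ≈ 3.3333)
(a + z(P(-3, b(N(1, 4)))))² = (10/3 - 1)² = (7/3)² = 49/9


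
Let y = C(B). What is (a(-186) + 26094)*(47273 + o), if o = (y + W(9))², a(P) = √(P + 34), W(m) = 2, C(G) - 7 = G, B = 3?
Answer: 1237299198 + 94834*I*√38 ≈ 1.2373e+9 + 5.846e+5*I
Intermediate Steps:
C(G) = 7 + G
y = 10 (y = 7 + 3 = 10)
a(P) = √(34 + P)
o = 144 (o = (10 + 2)² = 12² = 144)
(a(-186) + 26094)*(47273 + o) = (√(34 - 186) + 26094)*(47273 + 144) = (√(-152) + 26094)*47417 = (2*I*√38 + 26094)*47417 = (26094 + 2*I*√38)*47417 = 1237299198 + 94834*I*√38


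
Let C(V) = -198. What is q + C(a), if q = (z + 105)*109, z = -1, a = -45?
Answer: 11138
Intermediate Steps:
q = 11336 (q = (-1 + 105)*109 = 104*109 = 11336)
q + C(a) = 11336 - 198 = 11138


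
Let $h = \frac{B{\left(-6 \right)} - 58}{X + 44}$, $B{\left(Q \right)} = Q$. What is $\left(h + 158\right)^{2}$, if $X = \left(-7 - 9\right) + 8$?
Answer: $\frac{1976836}{81} \approx 24405.0$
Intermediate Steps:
$X = -8$ ($X = -16 + 8 = -8$)
$h = - \frac{16}{9}$ ($h = \frac{-6 - 58}{-8 + 44} = - \frac{64}{36} = \left(-64\right) \frac{1}{36} = - \frac{16}{9} \approx -1.7778$)
$\left(h + 158\right)^{2} = \left(- \frac{16}{9} + 158\right)^{2} = \left(\frac{1406}{9}\right)^{2} = \frac{1976836}{81}$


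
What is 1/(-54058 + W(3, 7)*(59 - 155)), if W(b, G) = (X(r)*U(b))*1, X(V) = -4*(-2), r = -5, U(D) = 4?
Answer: -1/57130 ≈ -1.7504e-5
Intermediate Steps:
X(V) = 8
W(b, G) = 32 (W(b, G) = (8*4)*1 = 32*1 = 32)
1/(-54058 + W(3, 7)*(59 - 155)) = 1/(-54058 + 32*(59 - 155)) = 1/(-54058 + 32*(-96)) = 1/(-54058 - 3072) = 1/(-57130) = -1/57130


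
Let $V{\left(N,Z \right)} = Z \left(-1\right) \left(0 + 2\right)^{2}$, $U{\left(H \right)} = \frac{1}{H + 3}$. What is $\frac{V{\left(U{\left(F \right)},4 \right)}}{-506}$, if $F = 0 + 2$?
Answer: $\frac{8}{253} \approx 0.031621$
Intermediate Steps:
$F = 2$
$U{\left(H \right)} = \frac{1}{3 + H}$
$V{\left(N,Z \right)} = - 4 Z$ ($V{\left(N,Z \right)} = - Z 2^{2} = - Z 4 = - 4 Z$)
$\frac{V{\left(U{\left(F \right)},4 \right)}}{-506} = \frac{\left(-4\right) 4}{-506} = \left(-16\right) \left(- \frac{1}{506}\right) = \frac{8}{253}$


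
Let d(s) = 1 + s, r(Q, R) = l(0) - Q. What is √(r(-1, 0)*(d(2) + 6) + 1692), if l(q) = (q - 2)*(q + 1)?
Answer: 3*√187 ≈ 41.024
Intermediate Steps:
l(q) = (1 + q)*(-2 + q) (l(q) = (-2 + q)*(1 + q) = (1 + q)*(-2 + q))
r(Q, R) = -2 - Q (r(Q, R) = (-2 + 0² - 1*0) - Q = (-2 + 0 + 0) - Q = -2 - Q)
√(r(-1, 0)*(d(2) + 6) + 1692) = √((-2 - 1*(-1))*((1 + 2) + 6) + 1692) = √((-2 + 1)*(3 + 6) + 1692) = √(-1*9 + 1692) = √(-9 + 1692) = √1683 = 3*√187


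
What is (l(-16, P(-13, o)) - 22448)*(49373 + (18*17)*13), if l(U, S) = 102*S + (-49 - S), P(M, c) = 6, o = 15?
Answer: -1167906741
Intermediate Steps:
l(U, S) = -49 + 101*S
(l(-16, P(-13, o)) - 22448)*(49373 + (18*17)*13) = ((-49 + 101*6) - 22448)*(49373 + (18*17)*13) = ((-49 + 606) - 22448)*(49373 + 306*13) = (557 - 22448)*(49373 + 3978) = -21891*53351 = -1167906741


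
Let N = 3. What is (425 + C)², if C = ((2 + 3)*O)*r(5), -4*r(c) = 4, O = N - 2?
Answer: 176400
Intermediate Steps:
O = 1 (O = 3 - 2 = 1)
r(c) = -1 (r(c) = -¼*4 = -1)
C = -5 (C = ((2 + 3)*1)*(-1) = (5*1)*(-1) = 5*(-1) = -5)
(425 + C)² = (425 - 5)² = 420² = 176400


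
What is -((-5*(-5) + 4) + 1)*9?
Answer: -270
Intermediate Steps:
-((-5*(-5) + 4) + 1)*9 = -((25 + 4) + 1)*9 = -(29 + 1)*9 = -30*9 = -1*270 = -270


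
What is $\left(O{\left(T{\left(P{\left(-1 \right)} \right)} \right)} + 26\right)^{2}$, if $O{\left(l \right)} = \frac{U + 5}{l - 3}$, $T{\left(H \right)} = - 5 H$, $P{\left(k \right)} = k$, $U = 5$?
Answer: $961$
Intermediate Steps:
$O{\left(l \right)} = \frac{10}{-3 + l}$ ($O{\left(l \right)} = \frac{5 + 5}{l - 3} = \frac{10}{-3 + l}$)
$\left(O{\left(T{\left(P{\left(-1 \right)} \right)} \right)} + 26\right)^{2} = \left(\frac{10}{-3 - -5} + 26\right)^{2} = \left(\frac{10}{-3 + 5} + 26\right)^{2} = \left(\frac{10}{2} + 26\right)^{2} = \left(10 \cdot \frac{1}{2} + 26\right)^{2} = \left(5 + 26\right)^{2} = 31^{2} = 961$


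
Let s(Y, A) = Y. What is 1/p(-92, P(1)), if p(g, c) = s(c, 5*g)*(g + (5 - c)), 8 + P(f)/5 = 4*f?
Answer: 1/1340 ≈ 0.00074627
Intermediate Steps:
P(f) = -40 + 20*f (P(f) = -40 + 5*(4*f) = -40 + 20*f)
p(g, c) = c*(5 + g - c) (p(g, c) = c*(g + (5 - c)) = c*(5 + g - c))
1/p(-92, P(1)) = 1/((-40 + 20*1)*(5 - 92 - (-40 + 20*1))) = 1/((-40 + 20)*(5 - 92 - (-40 + 20))) = 1/(-20*(5 - 92 - 1*(-20))) = 1/(-20*(5 - 92 + 20)) = 1/(-20*(-67)) = 1/1340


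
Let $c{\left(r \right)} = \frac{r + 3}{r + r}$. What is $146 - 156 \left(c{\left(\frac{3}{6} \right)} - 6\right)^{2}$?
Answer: $-829$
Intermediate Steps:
$c{\left(r \right)} = \frac{3 + r}{2 r}$
$146 - 156 \left(c{\left(\frac{3}{6} \right)} - 6\right)^{2} = 146 - 156 \left(\frac{3 + \frac{3}{6}}{2 \cdot \frac{3}{6}} - 6\right)^{2} = 146 - 156 \left(\frac{3 + 3 \cdot \frac{1}{6}}{2 \cdot 3 \cdot \frac{1}{6}} - 6\right)^{2} = 146 - 156 \left(\frac{\frac{1}{\frac{1}{2}} \left(3 + \frac{1}{2}\right)}{2} - 6\right)^{2} = 146 - 156 \left(\frac{1}{2} \cdot 2 \cdot \frac{7}{2} - 6\right)^{2} = 146 - 156 \left(\frac{7}{2} - 6\right)^{2} = 146 - 156 \left(- \frac{5}{2}\right)^{2} = 146 - 975 = -829$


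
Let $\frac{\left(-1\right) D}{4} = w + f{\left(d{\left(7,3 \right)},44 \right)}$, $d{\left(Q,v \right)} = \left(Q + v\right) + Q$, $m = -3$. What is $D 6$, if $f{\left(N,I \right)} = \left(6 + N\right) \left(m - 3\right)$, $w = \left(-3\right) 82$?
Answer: $9216$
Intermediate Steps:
$d{\left(Q,v \right)} = v + 2 Q$
$w = -246$
$f{\left(N,I \right)} = -36 - 6 N$ ($f{\left(N,I \right)} = \left(6 + N\right) \left(-3 - 3\right) = \left(6 + N\right) \left(-6\right) = -36 - 6 N$)
$D = 1536$ ($D = - 4 \left(-246 - \left(36 + 6 \left(3 + 2 \cdot 7\right)\right)\right) = - 4 \left(-246 - \left(36 + 6 \left(3 + 14\right)\right)\right) = - 4 \left(-246 - 138\right) = \left(-4\right) \left(-384\right) = 1536$)
$D 6 = 1536 \cdot 6 = 9216$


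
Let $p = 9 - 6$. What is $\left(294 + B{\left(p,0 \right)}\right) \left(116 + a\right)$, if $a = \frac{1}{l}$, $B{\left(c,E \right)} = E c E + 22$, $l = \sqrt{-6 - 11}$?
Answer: $36656 - \frac{316 i \sqrt{17}}{17} \approx 36656.0 - 76.641 i$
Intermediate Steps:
$p = 3$
$l = i \sqrt{17}$ ($l = \sqrt{-17} = i \sqrt{17} \approx 4.1231 i$)
$B{\left(c,E \right)} = 22 + c E^{2}$ ($B{\left(c,E \right)} = c E^{2} + 22 = 22 + c E^{2}$)
$a = - \frac{i \sqrt{17}}{17}$ ($a = \frac{1}{i \sqrt{17}} = - \frac{i \sqrt{17}}{17} \approx - 0.24254 i$)
$\left(294 + B{\left(p,0 \right)}\right) \left(116 + a\right) = \left(294 + \left(22 + 3 \cdot 0^{2}\right)\right) \left(116 - \frac{i \sqrt{17}}{17}\right) = \left(294 + \left(22 + 3 \cdot 0\right)\right) \left(116 - \frac{i \sqrt{17}}{17}\right) = \left(294 + \left(22 + 0\right)\right) \left(116 - \frac{i \sqrt{17}}{17}\right) = \left(294 + 22\right) \left(116 - \frac{i \sqrt{17}}{17}\right) = 316 \left(116 - \frac{i \sqrt{17}}{17}\right) = 36656 - \frac{316 i \sqrt{17}}{17}$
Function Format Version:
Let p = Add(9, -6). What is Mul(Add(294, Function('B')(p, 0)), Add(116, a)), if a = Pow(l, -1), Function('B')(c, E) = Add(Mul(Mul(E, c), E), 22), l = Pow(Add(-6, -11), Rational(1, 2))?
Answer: Add(36656, Mul(Rational(-316, 17), I, Pow(17, Rational(1, 2)))) ≈ Add(36656., Mul(-76.641, I))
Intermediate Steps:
p = 3
l = Mul(I, Pow(17, Rational(1, 2))) (l = Pow(-17, Rational(1, 2)) = Mul(I, Pow(17, Rational(1, 2))) ≈ Mul(4.1231, I))
Function('B')(c, E) = Add(22, Mul(c, Pow(E, 2))) (Function('B')(c, E) = Add(Mul(c, Pow(E, 2)), 22) = Add(22, Mul(c, Pow(E, 2))))
a = Mul(Rational(-1, 17), I, Pow(17, Rational(1, 2))) (a = Pow(Mul(I, Pow(17, Rational(1, 2))), -1) = Mul(Rational(-1, 17), I, Pow(17, Rational(1, 2))) ≈ Mul(-0.24254, I))
Mul(Add(294, Function('B')(p, 0)), Add(116, a)) = Mul(Add(294, Add(22, Mul(3, Pow(0, 2)))), Add(116, Mul(Rational(-1, 17), I, Pow(17, Rational(1, 2))))) = Mul(Add(294, Add(22, Mul(3, 0))), Add(116, Mul(Rational(-1, 17), I, Pow(17, Rational(1, 2))))) = Mul(Add(294, Add(22, 0)), Add(116, Mul(Rational(-1, 17), I, Pow(17, Rational(1, 2))))) = Mul(Add(294, 22), Add(116, Mul(Rational(-1, 17), I, Pow(17, Rational(1, 2))))) = Mul(316, Add(116, Mul(Rational(-1, 17), I, Pow(17, Rational(1, 2))))) = Add(36656, Mul(Rational(-316, 17), I, Pow(17, Rational(1, 2))))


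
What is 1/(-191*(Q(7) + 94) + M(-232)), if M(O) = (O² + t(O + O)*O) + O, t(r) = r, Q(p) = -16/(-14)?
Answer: 7/1001474 ≈ 6.9897e-6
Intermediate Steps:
Q(p) = 8/7 (Q(p) = -16*(-1/14) = 8/7)
M(O) = O + 3*O² (M(O) = (O² + (O + O)*O) + O = (O² + (2*O)*O) + O = (O² + 2*O²) + O = 3*O² + O = O + 3*O²)
1/(-191*(Q(7) + 94) + M(-232)) = 1/(-191*(8/7 + 94) - 232*(1 + 3*(-232))) = 1/(-191*666/7 - 232*(1 - 696)) = 1/(-127206/7 - 232*(-695)) = 1/(-127206/7 + 161240) = 1/(1001474/7) = 7/1001474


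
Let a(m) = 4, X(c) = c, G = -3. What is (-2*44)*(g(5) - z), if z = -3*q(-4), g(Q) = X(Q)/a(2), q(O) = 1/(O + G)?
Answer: -506/7 ≈ -72.286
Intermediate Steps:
q(O) = 1/(-3 + O) (q(O) = 1/(O - 3) = 1/(-3 + O))
g(Q) = Q/4
z = 3/7 (z = -3/(-3 - 4) = -3/(-7) = -3*(-⅐) = 3/7 ≈ 0.42857)
(-2*44)*(g(5) - z) = (-2*44)*((¼)*5 - 1*3/7) = -88*(5/4 - 3/7) = -88*23/28 = -506/7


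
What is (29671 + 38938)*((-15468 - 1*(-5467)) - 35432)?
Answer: -3117112697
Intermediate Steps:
(29671 + 38938)*((-15468 - 1*(-5467)) - 35432) = 68609*((-15468 + 5467) - 35432) = 68609*(-10001 - 35432) = 68609*(-45433) = -3117112697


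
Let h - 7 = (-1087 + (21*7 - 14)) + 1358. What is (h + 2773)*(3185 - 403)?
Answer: 8857888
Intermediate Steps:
h = 411 (h = 7 + ((-1087 + (21*7 - 14)) + 1358) = 7 + ((-1087 + (147 - 14)) + 1358) = 7 + ((-1087 + 133) + 1358) = 7 + (-954 + 1358) = 7 + 404 = 411)
(h + 2773)*(3185 - 403) = (411 + 2773)*(3185 - 403) = 3184*2782 = 8857888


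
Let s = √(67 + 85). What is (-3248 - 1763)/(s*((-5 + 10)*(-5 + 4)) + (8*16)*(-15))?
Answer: 240528/92065 - 5011*√38/368260 ≈ 2.5287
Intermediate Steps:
s = 2*√38 (s = √152 = 2*√38 ≈ 12.329)
(-3248 - 1763)/(s*((-5 + 10)*(-5 + 4)) + (8*16)*(-15)) = (-3248 - 1763)/((2*√38)*((-5 + 10)*(-5 + 4)) + (8*16)*(-15)) = -5011/((2*√38)*(5*(-1)) + 128*(-15)) = -5011/((2*√38)*(-5) - 1920) = -5011/(-10*√38 - 1920) = -5011/(-1920 - 10*√38)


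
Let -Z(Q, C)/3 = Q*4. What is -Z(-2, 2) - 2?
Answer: -26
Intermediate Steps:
Z(Q, C) = -12*Q (Z(Q, C) = -3*Q*4 = -12*Q)
-Z(-2, 2) - 2 = -(-12)*(-2) - 2 = -1*24 - 2 = -24 - 2 = -26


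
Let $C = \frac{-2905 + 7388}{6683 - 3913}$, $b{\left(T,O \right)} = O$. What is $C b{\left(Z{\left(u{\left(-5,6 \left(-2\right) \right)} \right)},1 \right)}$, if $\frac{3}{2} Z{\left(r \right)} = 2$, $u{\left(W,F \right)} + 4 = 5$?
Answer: $\frac{4483}{2770} \approx 1.6184$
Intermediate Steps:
$u{\left(W,F \right)} = 1$ ($u{\left(W,F \right)} = -4 + 5 = 1$)
$Z{\left(r \right)} = \frac{4}{3}$ ($Z{\left(r \right)} = \frac{2}{3} \cdot 2 = \frac{4}{3}$)
$C = \frac{4483}{2770} \approx 1.6184$
$C b{\left(Z{\left(u{\left(-5,6 \left(-2\right) \right)} \right)},1 \right)} = \frac{4483}{2770} \cdot 1 = \frac{4483}{2770}$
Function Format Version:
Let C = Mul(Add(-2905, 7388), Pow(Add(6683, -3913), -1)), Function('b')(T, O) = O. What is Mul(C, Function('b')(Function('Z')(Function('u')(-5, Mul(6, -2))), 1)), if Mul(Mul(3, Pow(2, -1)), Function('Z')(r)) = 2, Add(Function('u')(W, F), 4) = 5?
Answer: Rational(4483, 2770) ≈ 1.6184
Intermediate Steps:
Function('u')(W, F) = 1 (Function('u')(W, F) = Add(-4, 5) = 1)
Function('Z')(r) = Rational(4, 3) (Function('Z')(r) = Mul(Rational(2, 3), 2) = Rational(4, 3))
C = Rational(4483, 2770) (C = Mul(4483, Pow(2770, -1)) = Mul(4483, Rational(1, 2770)) = Rational(4483, 2770) ≈ 1.6184)
Mul(C, Function('b')(Function('Z')(Function('u')(-5, Mul(6, -2))), 1)) = Mul(Rational(4483, 2770), 1) = Rational(4483, 2770)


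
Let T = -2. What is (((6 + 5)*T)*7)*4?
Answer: -616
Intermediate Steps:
(((6 + 5)*T)*7)*4 = (((6 + 5)*(-2))*7)*4 = ((11*(-2))*7)*4 = -22*7*4 = -154*4 = -616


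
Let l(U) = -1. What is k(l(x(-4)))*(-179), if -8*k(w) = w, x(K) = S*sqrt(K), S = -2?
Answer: -179/8 ≈ -22.375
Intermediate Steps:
x(K) = -2*sqrt(K)
k(w) = -w/8
k(l(x(-4)))*(-179) = -1/8*(-1)*(-179) = (1/8)*(-179) = -179/8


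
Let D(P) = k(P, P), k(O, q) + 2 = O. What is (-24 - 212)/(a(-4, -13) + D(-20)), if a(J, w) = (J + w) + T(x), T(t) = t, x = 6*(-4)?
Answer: 236/63 ≈ 3.7460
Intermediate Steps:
k(O, q) = -2 + O
D(P) = -2 + P
x = -24
a(J, w) = -24 + J + w (a(J, w) = (J + w) - 24 = -24 + J + w)
(-24 - 212)/(a(-4, -13) + D(-20)) = (-24 - 212)/((-24 - 4 - 13) + (-2 - 20)) = -236/(-41 - 22) = -236/(-63) = -236*(-1/63) = 236/63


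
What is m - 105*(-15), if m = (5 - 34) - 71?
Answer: 1475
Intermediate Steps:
m = -100 (m = -29 - 71 = -100)
m - 105*(-15) = -100 - 105*(-15) = -100 + 1575 = 1475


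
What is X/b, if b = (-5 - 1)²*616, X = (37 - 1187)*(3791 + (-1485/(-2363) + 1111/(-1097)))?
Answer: -1883331166825/9580811856 ≈ -196.57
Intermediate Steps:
X = -11299987000950/2592211 (X = -1150*(3791 + (-1485*(-1/2363) + 1111*(-1/1097))) = -1150*(3791 + (1485/2363 - 1111/1097)) = -1150*(3791 - 996248/2592211) = -1150*9826075653/2592211 = -11299987000950/2592211 ≈ -4.3592e+6)
b = 22176 (b = (-6)²*616 = 36*616 = 22176)
X/b = -11299987000950/2592211/22176 = -11299987000950/2592211*1/22176 = -1883331166825/9580811856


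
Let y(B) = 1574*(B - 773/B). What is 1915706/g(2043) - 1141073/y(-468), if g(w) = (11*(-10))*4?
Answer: -14951406978911/3435270740 ≈ -4352.3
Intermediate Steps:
g(w) = -440 (g(w) = -110*4 = -440)
y(B) = -1216702/B + 1574*B
1915706/g(2043) - 1141073/y(-468) = 1915706/(-440) - 1141073/(-1216702/(-468) + 1574*(-468)) = 1915706*(-1/440) - 1141073/(-1216702*(-1/468) - 736632) = -957853/220 - 1141073/(608351/234 - 736632) = -957853/220 - 1141073/(-171763537/234) = -957853/220 - 1141073*(-234/171763537) = -957853/220 + 267011082/171763537 = -14951406978911/3435270740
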